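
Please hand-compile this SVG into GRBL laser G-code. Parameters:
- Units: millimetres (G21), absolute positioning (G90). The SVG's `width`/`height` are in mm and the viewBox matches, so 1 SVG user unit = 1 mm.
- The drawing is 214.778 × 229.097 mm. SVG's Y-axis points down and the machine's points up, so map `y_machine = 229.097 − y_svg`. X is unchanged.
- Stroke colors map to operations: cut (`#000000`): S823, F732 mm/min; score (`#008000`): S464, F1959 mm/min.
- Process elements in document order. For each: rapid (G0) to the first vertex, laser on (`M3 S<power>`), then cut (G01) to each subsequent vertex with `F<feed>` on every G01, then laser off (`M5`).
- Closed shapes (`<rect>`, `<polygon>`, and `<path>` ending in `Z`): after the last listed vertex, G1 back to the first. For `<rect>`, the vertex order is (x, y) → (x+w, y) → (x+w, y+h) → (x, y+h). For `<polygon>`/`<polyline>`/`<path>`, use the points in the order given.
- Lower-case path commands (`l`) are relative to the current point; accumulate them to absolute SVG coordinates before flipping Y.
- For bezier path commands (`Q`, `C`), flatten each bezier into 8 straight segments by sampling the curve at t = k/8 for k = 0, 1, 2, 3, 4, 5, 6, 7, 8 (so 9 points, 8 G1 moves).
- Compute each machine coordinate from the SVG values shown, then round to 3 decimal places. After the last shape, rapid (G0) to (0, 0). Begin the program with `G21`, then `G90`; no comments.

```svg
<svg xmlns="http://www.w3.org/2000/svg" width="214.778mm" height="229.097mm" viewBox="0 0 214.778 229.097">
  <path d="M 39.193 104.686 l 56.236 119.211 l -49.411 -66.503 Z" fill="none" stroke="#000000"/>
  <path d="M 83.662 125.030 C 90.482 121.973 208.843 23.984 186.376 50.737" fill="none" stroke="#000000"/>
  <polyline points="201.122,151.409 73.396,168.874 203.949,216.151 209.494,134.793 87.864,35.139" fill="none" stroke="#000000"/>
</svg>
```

1 u = 1 mm; y_m = 229.097 − y.

[1] `<path>` closed polygon, #000000→cut S823 F732: (39.193,124.411) → (95.429,5.200) → (46.018,71.703) → (39.193,124.411) (closed)

[2] `<path>` cubic bezier, #000000→cut S823 F732: (83.662,104.067) → (90.955,109.234) → (105.748,120.727) → (125.082,135.971) → (146.002,152.392) → (165.548,167.416) → (180.764,178.468) → (188.693,182.974) → (186.376,178.360)

[3] `<polyline>` open polyline, #000000→cut S823 F732: (201.122,77.688) → (73.396,60.223) → (203.949,12.946) → (209.494,94.304) → (87.864,193.958)

G21
G90
G0 X39.193 Y124.411
M3 S823
G01 X95.429 Y5.200 F732
G01 X46.018 Y71.703 F732
G01 X39.193 Y124.411 F732
M5
G0 X83.662 Y104.067
M3 S823
G01 X90.955 Y109.234 F732
G01 X105.748 Y120.727 F732
G01 X125.082 Y135.971 F732
G01 X146.002 Y152.392 F732
G01 X165.548 Y167.416 F732
G01 X180.764 Y178.468 F732
G01 X188.693 Y182.974 F732
G01 X186.376 Y178.360 F732
M5
G0 X201.122 Y77.688
M3 S823
G01 X73.396 Y60.223 F732
G01 X203.949 Y12.946 F732
G01 X209.494 Y94.304 F732
G01 X87.864 Y193.958 F732
M5
G0 X0.000 Y0.000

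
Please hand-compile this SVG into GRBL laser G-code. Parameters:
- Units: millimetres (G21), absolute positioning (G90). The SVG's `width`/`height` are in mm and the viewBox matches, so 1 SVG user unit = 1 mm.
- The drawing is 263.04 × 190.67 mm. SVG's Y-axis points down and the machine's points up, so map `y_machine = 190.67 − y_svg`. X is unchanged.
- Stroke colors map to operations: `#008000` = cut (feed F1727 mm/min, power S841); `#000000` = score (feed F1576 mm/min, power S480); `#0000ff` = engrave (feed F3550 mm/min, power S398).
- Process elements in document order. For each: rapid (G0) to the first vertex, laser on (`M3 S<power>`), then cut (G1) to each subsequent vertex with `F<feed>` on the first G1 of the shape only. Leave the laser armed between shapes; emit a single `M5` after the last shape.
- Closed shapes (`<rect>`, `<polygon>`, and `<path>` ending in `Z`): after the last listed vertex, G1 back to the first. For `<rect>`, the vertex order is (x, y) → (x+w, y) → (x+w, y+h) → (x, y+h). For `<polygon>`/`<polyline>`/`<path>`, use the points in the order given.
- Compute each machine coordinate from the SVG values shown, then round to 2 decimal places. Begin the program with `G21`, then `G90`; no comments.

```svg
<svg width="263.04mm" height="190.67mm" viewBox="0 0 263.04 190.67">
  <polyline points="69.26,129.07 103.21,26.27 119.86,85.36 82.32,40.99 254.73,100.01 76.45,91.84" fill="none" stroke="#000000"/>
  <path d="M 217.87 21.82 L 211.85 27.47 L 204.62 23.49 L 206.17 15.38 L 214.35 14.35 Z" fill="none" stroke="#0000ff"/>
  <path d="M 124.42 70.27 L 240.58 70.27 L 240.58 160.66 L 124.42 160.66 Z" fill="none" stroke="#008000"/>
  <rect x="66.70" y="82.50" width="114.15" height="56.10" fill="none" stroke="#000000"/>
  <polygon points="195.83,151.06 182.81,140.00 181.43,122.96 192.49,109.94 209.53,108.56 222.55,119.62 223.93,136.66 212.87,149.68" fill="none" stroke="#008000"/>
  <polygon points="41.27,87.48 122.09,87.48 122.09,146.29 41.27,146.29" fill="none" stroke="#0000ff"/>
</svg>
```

viewBox `0 0 263.04 190.67` with mm width/height → 1 unit = 1 mm. Flip: y_m = 190.67 − y_svg.

**Shape 1** — `<polyline>` open polyline, stroke `#000000` → score (S480, F1576). Machine vertices: (69.26,61.60) → (103.21,164.40) → (119.86,105.31) → (82.32,149.68) → (254.73,90.66) → (76.45,98.83). Open path.

**Shape 2** — `<path>` regular polygon, stroke `#0000ff` → engrave (S398, F3550). Machine vertices: (217.87,168.85) → (211.85,163.20) → (204.62,167.18) → (206.17,175.29) → (214.35,176.32) → (217.87,168.85). Closed: final G1 returns to the first vertex.

**Shape 3** — `<path>` rectangle, stroke `#008000` → cut (S841, F1727). Machine vertices: (124.42,120.40) → (240.58,120.40) → (240.58,30.01) → (124.42,30.01) → (124.42,120.40). Closed: final G1 returns to the first vertex.

**Shape 4** — `<rect>` rectangle, stroke `#000000` → score (S480, F1576). Machine vertices: (66.70,108.17) → (180.85,108.17) → (180.85,52.07) → (66.70,52.07) → (66.70,108.17). Closed: final G1 returns to the first vertex.

**Shape 5** — `<polygon>` regular polygon, stroke `#008000` → cut (S841, F1727). Machine vertices: (195.83,39.61) → (182.81,50.67) → (181.43,67.71) → (192.49,80.73) → (209.53,82.11) → (222.55,71.05) → (223.93,54.01) → (212.87,40.99) → (195.83,39.61). Closed: final G1 returns to the first vertex.

**Shape 6** — `<polygon>` rectangle, stroke `#0000ff` → engrave (S398, F3550). Machine vertices: (41.27,103.19) → (122.09,103.19) → (122.09,44.38) → (41.27,44.38) → (41.27,103.19). Closed: final G1 returns to the first vertex.

G21
G90
G0 X69.26 Y61.60
M3 S480
G1 X103.21 Y164.40 F1576
G1 X119.86 Y105.31
G1 X82.32 Y149.68
G1 X254.73 Y90.66
G1 X76.45 Y98.83
G0 X217.87 Y168.85
M3 S398
G1 X211.85 Y163.20 F3550
G1 X204.62 Y167.18
G1 X206.17 Y175.29
G1 X214.35 Y176.32
G1 X217.87 Y168.85
G0 X124.42 Y120.40
M3 S841
G1 X240.58 Y120.40 F1727
G1 X240.58 Y30.01
G1 X124.42 Y30.01
G1 X124.42 Y120.40
G0 X66.70 Y108.17
M3 S480
G1 X180.85 Y108.17 F1576
G1 X180.85 Y52.07
G1 X66.70 Y52.07
G1 X66.70 Y108.17
G0 X195.83 Y39.61
M3 S841
G1 X182.81 Y50.67 F1727
G1 X181.43 Y67.71
G1 X192.49 Y80.73
G1 X209.53 Y82.11
G1 X222.55 Y71.05
G1 X223.93 Y54.01
G1 X212.87 Y40.99
G1 X195.83 Y39.61
G0 X41.27 Y103.19
M3 S398
G1 X122.09 Y103.19 F3550
G1 X122.09 Y44.38
G1 X41.27 Y44.38
G1 X41.27 Y103.19
M5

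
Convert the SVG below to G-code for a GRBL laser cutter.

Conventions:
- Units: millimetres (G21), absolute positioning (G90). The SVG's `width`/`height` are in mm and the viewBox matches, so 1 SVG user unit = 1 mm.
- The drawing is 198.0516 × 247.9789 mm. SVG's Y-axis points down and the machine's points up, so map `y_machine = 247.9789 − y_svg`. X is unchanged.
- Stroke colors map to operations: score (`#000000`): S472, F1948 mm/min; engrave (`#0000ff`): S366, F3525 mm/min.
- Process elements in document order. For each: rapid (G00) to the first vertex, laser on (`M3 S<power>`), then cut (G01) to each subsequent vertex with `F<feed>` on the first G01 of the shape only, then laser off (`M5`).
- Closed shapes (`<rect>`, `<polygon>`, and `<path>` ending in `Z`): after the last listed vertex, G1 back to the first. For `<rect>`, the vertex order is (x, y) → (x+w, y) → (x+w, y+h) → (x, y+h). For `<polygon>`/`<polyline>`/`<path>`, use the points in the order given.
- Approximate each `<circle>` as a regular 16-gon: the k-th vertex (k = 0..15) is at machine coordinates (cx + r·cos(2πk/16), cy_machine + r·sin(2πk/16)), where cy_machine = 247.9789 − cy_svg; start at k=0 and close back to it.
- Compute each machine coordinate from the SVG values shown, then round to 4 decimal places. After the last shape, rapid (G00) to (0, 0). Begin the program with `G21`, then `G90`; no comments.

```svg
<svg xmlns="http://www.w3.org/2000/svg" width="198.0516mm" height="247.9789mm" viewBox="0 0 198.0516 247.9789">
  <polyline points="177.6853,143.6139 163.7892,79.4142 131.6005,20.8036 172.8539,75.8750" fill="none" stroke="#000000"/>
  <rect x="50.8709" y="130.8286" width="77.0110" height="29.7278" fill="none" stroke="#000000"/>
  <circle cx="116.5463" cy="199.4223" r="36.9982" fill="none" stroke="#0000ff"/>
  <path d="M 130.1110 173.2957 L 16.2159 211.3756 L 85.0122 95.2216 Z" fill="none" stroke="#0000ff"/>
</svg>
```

G21
G90
G00 X177.6853 Y104.3650
M3 S472
G01 X163.7892 Y168.5647 F1948
G01 X131.6005 Y227.1753
G01 X172.8539 Y172.1039
M5
G00 X50.8709 Y117.1503
M3 S472
G01 X127.8819 Y117.1503 F1948
G01 X127.8819 Y87.4225
G01 X50.8709 Y87.4225
G01 X50.8709 Y117.1503
M5
G00 X153.5445 Y48.5566
M3 S366
G01 X150.7282 Y62.7152 F3525
G01 X142.7080 Y74.7183
G01 X130.7049 Y82.7385
G01 X116.5463 Y85.5548
G01 X102.3877 Y82.7385
G01 X90.3846 Y74.7183
G01 X82.3644 Y62.7152
G01 X79.5481 Y48.5566
G01 X82.3644 Y34.3980
G01 X90.3846 Y22.3949
G01 X102.3877 Y14.3747
G01 X116.5463 Y11.5584
G01 X130.7049 Y14.3747
G01 X142.7080 Y22.3949
G01 X150.7282 Y34.3980
G01 X153.5445 Y48.5566
M5
G00 X130.1110 Y74.6832
M3 S366
G01 X16.2159 Y36.6033 F3525
G01 X85.0122 Y152.7573
G01 X130.1110 Y74.6832
M5
G00 X0.0000 Y0.0000

1 u = 1 mm; y_m = 247.9789 − y.

[1] `<polyline>` open polyline, #000000→score S472 F1948: (177.6853,104.3650) → (163.7892,168.5647) → (131.6005,227.1753) → (172.8539,172.1039)

[2] `<rect>` rectangle, #000000→score S472 F1948: (50.8709,117.1503) → (127.8819,117.1503) → (127.8819,87.4225) → (50.8709,87.4225) → (50.8709,117.1503) (closed)

[3] `<circle>` circle, #0000ff→engrave S366 F3525: (153.5445,48.5566) → (150.7282,62.7152) → (142.7080,74.7183) → (130.7049,82.7385) → (116.5463,85.5548) → (102.3877,82.7385) → (90.3846,74.7183) → (82.3644,62.7152) → (79.5481,48.5566) → (82.3644,34.3980) → (90.3846,22.3949) → (102.3877,14.3747) → (116.5463,11.5584) → (130.7049,14.3747) → (142.7080,22.3949) → (150.7282,34.3980) → (153.5445,48.5566) (closed)

[4] `<path>` closed polygon, #0000ff→engrave S366 F3525: (130.1110,74.6832) → (16.2159,36.6033) → (85.0122,152.7573) → (130.1110,74.6832) (closed)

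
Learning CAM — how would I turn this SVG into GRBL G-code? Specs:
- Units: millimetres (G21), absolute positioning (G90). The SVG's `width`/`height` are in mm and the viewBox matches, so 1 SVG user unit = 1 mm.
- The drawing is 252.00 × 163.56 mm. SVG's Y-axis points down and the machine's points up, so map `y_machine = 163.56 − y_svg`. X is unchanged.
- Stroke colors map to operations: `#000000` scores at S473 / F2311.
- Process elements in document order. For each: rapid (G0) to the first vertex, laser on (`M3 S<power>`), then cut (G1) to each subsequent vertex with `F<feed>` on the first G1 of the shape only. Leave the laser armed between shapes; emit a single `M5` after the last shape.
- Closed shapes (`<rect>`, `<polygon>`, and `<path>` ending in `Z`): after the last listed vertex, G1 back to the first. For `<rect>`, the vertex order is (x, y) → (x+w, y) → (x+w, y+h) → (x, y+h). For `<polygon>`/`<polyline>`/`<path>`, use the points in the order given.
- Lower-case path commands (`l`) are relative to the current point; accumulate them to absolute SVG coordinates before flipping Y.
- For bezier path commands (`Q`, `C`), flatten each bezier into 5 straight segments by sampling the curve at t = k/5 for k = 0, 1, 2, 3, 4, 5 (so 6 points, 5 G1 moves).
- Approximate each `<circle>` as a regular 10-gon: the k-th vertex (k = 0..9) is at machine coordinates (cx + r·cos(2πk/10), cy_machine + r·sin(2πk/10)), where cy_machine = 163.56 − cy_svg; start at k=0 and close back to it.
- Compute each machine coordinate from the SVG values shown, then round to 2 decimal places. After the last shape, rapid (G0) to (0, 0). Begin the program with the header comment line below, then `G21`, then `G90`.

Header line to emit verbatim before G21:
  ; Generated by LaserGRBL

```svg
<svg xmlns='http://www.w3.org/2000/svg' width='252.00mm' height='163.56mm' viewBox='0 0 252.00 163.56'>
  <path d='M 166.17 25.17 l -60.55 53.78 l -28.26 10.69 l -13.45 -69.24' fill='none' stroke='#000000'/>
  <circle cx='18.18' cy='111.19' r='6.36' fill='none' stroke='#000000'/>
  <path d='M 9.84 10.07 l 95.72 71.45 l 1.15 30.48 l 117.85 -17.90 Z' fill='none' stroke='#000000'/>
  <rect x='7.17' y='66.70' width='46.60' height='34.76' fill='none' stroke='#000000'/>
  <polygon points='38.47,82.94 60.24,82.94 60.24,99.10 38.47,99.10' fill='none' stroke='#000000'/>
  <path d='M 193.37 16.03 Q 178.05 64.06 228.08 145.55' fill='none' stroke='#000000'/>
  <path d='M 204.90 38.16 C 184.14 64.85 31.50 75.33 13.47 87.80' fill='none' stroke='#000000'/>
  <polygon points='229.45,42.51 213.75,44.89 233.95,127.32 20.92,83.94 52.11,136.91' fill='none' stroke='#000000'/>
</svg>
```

viewBox `0 0 252.00 163.56` with mm width/height → 1 unit = 1 mm. Flip: y_m = 163.56 − y_svg.

**Shape 1** — `<path>` open polyline, stroke `#000000` → score (S473, F2311). Machine vertices: (166.17,138.39) → (105.62,84.61) → (77.36,73.92) → (63.91,143.16). Open path.

**Shape 2** — `<circle>` circle, stroke `#000000` → score (S473, F2311). Machine vertices: (24.54,52.37) → (23.33,56.11) → (20.15,58.42) → (16.21,58.42) → (13.03,56.11) → (11.82,52.37) → (13.03,48.63) → (16.21,46.32) → (20.15,46.32) → (23.33,48.63) → (24.54,52.37). Closed: final G1 returns to the first vertex.

**Shape 3** — `<path>` closed polygon, stroke `#000000` → score (S473, F2311). Machine vertices: (9.84,153.49) → (105.56,82.04) → (106.71,51.56) → (224.56,69.46) → (9.84,153.49). Closed: final G1 returns to the first vertex.

**Shape 4** — `<rect>` rectangle, stroke `#000000` → score (S473, F2311). Machine vertices: (7.17,96.86) → (53.77,96.86) → (53.77,62.10) → (7.17,62.10) → (7.17,96.86). Closed: final G1 returns to the first vertex.

**Shape 5** — `<polygon>` rectangle, stroke `#000000` → score (S473, F2311). Machine vertices: (38.47,80.62) → (60.24,80.62) → (60.24,64.46) → (38.47,64.46) → (38.47,80.62). Closed: final G1 returns to the first vertex.

**Shape 6** — `<path>` quadratic bezier, stroke `#000000` → score (S473, F2311). Control points (SVG): P0=(193.37,16.03), P1=(178.05,64.06), P2=(228.08,145.55); sampled at t=k/5. Machine vertices: (193.37,147.53) → (189.86,126.98) → (191.57,103.75) → (198.51,77.85) → (210.68,49.27) → (228.08,18.01). Open path.

**Shape 7** — `<path>` cubic bezier, stroke `#000000` → score (S473, F2311). Control points (SVG): P0=(204.90,38.16), P1=(184.14,64.85), P2=(31.50,75.33), P3=(13.47,87.80); sampled at t=k/5. Machine vertices: (204.90,125.40) → (178.75,111.19) → (133.74,99.99) → (82.66,90.93) → (38.31,83.15) → (13.47,75.76). Open path.

**Shape 8** — `<polygon>` closed polygon, stroke `#000000` → score (S473, F2311). Machine vertices: (229.45,121.05) → (213.75,118.67) → (233.95,36.24) → (20.92,79.62) → (52.11,26.65) → (229.45,121.05). Closed: final G1 returns to the first vertex.

; Generated by LaserGRBL
G21
G90
G0 X166.17 Y138.39
M3 S473
G1 X105.62 Y84.61 F2311
G1 X77.36 Y73.92
G1 X63.91 Y143.16
G0 X24.54 Y52.37
M3 S473
G1 X23.33 Y56.11 F2311
G1 X20.15 Y58.42
G1 X16.21 Y58.42
G1 X13.03 Y56.11
G1 X11.82 Y52.37
G1 X13.03 Y48.63
G1 X16.21 Y46.32
G1 X20.15 Y46.32
G1 X23.33 Y48.63
G1 X24.54 Y52.37
G0 X9.84 Y153.49
M3 S473
G1 X105.56 Y82.04 F2311
G1 X106.71 Y51.56
G1 X224.56 Y69.46
G1 X9.84 Y153.49
G0 X7.17 Y96.86
M3 S473
G1 X53.77 Y96.86 F2311
G1 X53.77 Y62.10
G1 X7.17 Y62.10
G1 X7.17 Y96.86
G0 X38.47 Y80.62
M3 S473
G1 X60.24 Y80.62 F2311
G1 X60.24 Y64.46
G1 X38.47 Y64.46
G1 X38.47 Y80.62
G0 X193.37 Y147.53
M3 S473
G1 X189.86 Y126.98 F2311
G1 X191.57 Y103.75
G1 X198.51 Y77.85
G1 X210.68 Y49.27
G1 X228.08 Y18.01
G0 X204.90 Y125.40
M3 S473
G1 X178.75 Y111.19 F2311
G1 X133.74 Y99.99
G1 X82.66 Y90.93
G1 X38.31 Y83.15
G1 X13.47 Y75.76
G0 X229.45 Y121.05
M3 S473
G1 X213.75 Y118.67 F2311
G1 X233.95 Y36.24
G1 X20.92 Y79.62
G1 X52.11 Y26.65
G1 X229.45 Y121.05
M5
G0 X0.00 Y0.00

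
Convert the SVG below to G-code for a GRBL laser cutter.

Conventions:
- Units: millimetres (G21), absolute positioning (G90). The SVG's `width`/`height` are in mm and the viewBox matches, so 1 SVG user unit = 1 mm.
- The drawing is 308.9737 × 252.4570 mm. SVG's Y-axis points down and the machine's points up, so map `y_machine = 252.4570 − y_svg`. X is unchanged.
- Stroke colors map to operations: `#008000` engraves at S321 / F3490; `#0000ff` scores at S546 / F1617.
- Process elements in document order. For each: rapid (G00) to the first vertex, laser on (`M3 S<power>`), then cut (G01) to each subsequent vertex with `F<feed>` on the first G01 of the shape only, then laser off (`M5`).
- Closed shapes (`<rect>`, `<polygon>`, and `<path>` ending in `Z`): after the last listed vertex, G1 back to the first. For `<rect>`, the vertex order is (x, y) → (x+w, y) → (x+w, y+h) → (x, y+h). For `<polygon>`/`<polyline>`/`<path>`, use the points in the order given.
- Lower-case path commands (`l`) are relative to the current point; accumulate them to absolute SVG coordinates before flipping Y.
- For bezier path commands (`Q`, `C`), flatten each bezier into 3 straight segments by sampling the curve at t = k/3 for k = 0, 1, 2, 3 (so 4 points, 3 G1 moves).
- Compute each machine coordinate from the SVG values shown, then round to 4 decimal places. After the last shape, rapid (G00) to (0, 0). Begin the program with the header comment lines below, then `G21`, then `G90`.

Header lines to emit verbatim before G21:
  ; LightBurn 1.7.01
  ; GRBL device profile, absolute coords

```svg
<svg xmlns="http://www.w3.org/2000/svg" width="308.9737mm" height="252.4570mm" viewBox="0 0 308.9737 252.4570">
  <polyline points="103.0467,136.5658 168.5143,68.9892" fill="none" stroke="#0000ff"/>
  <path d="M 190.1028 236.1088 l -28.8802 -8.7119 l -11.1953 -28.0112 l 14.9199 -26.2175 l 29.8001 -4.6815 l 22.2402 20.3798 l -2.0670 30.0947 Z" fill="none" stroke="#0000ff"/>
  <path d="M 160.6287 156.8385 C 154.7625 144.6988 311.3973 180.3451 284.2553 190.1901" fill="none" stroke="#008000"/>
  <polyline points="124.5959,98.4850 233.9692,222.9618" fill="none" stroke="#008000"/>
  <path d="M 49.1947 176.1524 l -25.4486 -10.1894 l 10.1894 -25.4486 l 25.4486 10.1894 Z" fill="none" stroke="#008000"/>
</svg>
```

; LightBurn 1.7.01
; GRBL device profile, absolute coords
G21
G90
G00 X103.0467 Y115.8912
M3 S546
G01 X168.5143 Y183.4678 F1617
M5
G00 X190.1028 Y16.3482
M3 S546
G01 X161.2226 Y25.0601 F1617
G01 X150.0273 Y53.0713
G01 X164.9472 Y79.2888
G01 X194.7473 Y83.9703
G01 X216.9875 Y63.5905
G01 X214.9205 Y33.4958
G01 X190.1028 Y16.3482
M5
G00 X160.6287 Y95.6185
M3 S321
G01 X196.1044 Y94.5550 F3490
G01 X262.9635 Y77.9869
G01 X284.2553 Y62.2669
M5
G00 X124.5959 Y153.9720
M3 S321
G01 X233.9692 Y29.4952 F3490
M5
G00 X49.1947 Y76.3046
M3 S321
G01 X23.7461 Y86.4940 F3490
G01 X33.9355 Y111.9426
G01 X59.3841 Y101.7532
G01 X49.1947 Y76.3046
M5
G00 X0.0000 Y0.0000

Since the viewBox matches the mm dimensions, user units are millimetres directly. The only transform is the Y-flip y_m = 252.4570 − y_svg.

Shape 1 is a line segment drawn with `<polyline>`. Its stroke #0000ff means score at S546, F1617. After flipping Y the toolpath is (103.0467,115.8912) → (168.5143,183.4678).

Shape 2 is a regular polygon drawn with `<path>`. Its stroke #0000ff means score at S546, F1617. After flipping Y the toolpath is (190.1028,16.3482) → (161.2226,25.0601) → (150.0273,53.0713) → (164.9472,79.2888) → (194.7473,83.9703) → (216.9875,63.5905) → (214.9205,33.4958) → (190.1028,16.3482), returning to the start.

Shape 3 is a cubic bezier drawn with `<path>`. Its stroke #008000 means engrave at S321, F3490. After flipping Y the toolpath is (160.6287,95.6185) → (196.1044,94.5550) → (262.9635,77.9869) → (284.2553,62.2669).

Shape 4 is a line segment drawn with `<polyline>`. Its stroke #008000 means engrave at S321, F3490. After flipping Y the toolpath is (124.5959,153.9720) → (233.9692,29.4952).

Shape 5 is a regular polygon drawn with `<path>`. Its stroke #008000 means engrave at S321, F3490. After flipping Y the toolpath is (49.1947,76.3046) → (23.7461,86.4940) → (33.9355,111.9426) → (59.3841,101.7532) → (49.1947,76.3046), returning to the start.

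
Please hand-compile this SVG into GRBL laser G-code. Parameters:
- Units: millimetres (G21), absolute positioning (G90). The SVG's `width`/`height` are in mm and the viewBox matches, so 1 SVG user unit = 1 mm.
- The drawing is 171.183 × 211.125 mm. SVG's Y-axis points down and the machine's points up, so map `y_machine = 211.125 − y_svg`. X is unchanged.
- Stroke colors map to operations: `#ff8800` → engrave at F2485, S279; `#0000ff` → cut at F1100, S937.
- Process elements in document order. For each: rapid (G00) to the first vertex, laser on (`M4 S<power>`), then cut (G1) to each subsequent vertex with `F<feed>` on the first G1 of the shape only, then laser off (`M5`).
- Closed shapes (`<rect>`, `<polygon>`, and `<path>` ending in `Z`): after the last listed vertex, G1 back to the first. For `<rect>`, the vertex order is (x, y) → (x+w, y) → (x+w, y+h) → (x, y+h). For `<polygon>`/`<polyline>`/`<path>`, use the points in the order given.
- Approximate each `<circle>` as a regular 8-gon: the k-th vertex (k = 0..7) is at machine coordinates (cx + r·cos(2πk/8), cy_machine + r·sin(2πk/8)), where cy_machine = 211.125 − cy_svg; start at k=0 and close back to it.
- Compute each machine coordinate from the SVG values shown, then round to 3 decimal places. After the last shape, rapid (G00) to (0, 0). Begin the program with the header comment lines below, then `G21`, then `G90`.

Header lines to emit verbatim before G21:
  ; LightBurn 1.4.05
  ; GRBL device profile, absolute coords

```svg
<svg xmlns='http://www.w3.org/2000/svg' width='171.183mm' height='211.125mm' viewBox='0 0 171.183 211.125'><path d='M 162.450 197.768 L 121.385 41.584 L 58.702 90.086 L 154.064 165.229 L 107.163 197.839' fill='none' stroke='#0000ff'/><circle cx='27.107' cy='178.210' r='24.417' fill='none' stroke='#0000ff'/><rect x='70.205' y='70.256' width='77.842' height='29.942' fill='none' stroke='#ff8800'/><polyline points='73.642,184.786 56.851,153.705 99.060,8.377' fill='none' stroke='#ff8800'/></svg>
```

1 u = 1 mm; y_m = 211.125 − y.

[1] `<path>` open polyline, #0000ff→cut S937 F1100: (162.450,13.357) → (121.385,169.541) → (58.702,121.039) → (154.064,45.896) → (107.163,13.286)

[2] `<circle>` circle, #0000ff→cut S937 F1100: (51.524,32.915) → (44.372,50.180) → (27.107,57.332) → (9.842,50.180) → (2.690,32.915) → (9.842,15.650) → (27.107,8.498) → (44.372,15.650) → (51.524,32.915) (closed)

[3] `<rect>` rectangle, #ff8800→engrave S279 F2485: (70.205,140.869) → (148.047,140.869) → (148.047,110.927) → (70.205,110.927) → (70.205,140.869) (closed)

[4] `<polyline>` open polyline, #ff8800→engrave S279 F2485: (73.642,26.339) → (56.851,57.420) → (99.060,202.748)

; LightBurn 1.4.05
; GRBL device profile, absolute coords
G21
G90
G00 X162.450 Y13.357
M4 S937
G1 X121.385 Y169.541 F1100
G1 X58.702 Y121.039
G1 X154.064 Y45.896
G1 X107.163 Y13.286
M5
G00 X51.524 Y32.915
M4 S937
G1 X44.372 Y50.180 F1100
G1 X27.107 Y57.332
G1 X9.842 Y50.180
G1 X2.690 Y32.915
G1 X9.842 Y15.650
G1 X27.107 Y8.498
G1 X44.372 Y15.650
G1 X51.524 Y32.915
M5
G00 X70.205 Y140.869
M4 S279
G1 X148.047 Y140.869 F2485
G1 X148.047 Y110.927
G1 X70.205 Y110.927
G1 X70.205 Y140.869
M5
G00 X73.642 Y26.339
M4 S279
G1 X56.851 Y57.420 F2485
G1 X99.060 Y202.748
M5
G00 X0.000 Y0.000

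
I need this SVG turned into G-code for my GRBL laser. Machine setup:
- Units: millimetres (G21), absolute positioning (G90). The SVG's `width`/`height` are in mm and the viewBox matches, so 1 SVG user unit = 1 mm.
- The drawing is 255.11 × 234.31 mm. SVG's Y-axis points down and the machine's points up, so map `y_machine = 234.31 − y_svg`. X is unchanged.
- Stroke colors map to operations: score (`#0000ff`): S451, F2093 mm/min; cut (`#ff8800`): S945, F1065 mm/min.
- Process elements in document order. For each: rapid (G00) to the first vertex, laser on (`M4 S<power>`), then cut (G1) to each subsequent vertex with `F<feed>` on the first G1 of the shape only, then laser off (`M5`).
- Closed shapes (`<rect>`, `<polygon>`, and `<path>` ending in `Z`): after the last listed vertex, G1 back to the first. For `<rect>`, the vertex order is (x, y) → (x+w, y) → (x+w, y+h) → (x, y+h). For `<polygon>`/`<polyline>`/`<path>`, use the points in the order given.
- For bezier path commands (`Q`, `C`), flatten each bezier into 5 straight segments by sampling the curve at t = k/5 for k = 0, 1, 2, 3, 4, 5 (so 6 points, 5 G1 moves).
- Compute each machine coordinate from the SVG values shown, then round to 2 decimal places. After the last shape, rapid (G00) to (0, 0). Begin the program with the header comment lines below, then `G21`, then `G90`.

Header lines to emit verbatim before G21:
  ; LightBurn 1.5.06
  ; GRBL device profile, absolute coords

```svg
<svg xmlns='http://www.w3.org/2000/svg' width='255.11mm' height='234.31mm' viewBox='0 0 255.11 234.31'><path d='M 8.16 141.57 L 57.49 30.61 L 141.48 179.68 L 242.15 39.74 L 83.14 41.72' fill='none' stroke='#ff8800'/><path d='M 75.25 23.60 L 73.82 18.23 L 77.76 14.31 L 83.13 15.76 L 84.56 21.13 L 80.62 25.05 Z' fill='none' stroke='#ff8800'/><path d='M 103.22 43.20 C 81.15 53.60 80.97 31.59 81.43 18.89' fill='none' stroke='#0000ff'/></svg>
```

viewBox `0 0 255.11 234.31` with mm width/height → 1 unit = 1 mm. Flip: y_m = 234.31 − y_svg.

**Shape 1** — `<path>` open polyline, stroke `#ff8800` → cut (S945, F1065). Machine vertices: (8.16,92.74) → (57.49,203.70) → (141.48,54.63) → (242.15,194.57) → (83.14,192.59). Open path.

**Shape 2** — `<path>` regular polygon, stroke `#ff8800` → cut (S945, F1065). Machine vertices: (75.25,210.71) → (73.82,216.08) → (77.76,220.00) → (83.13,218.55) → (84.56,213.18) → (80.62,209.26) → (75.25,210.71). Closed: final G1 returns to the first vertex.

**Shape 3** — `<path>` cubic bezier, stroke `#0000ff` → score (S451, F2093). Control points (SVG): P0=(103.22,43.20), P1=(81.15,53.60), P2=(80.97,31.59), P3=(81.43,18.89); sampled at t=k/5. Machine vertices: (103.22,191.11) → (92.43,188.43) → (85.88,191.52) → (82.55,198.38) → (81.40,207.02) → (81.43,215.42). Open path.

; LightBurn 1.5.06
; GRBL device profile, absolute coords
G21
G90
G00 X8.16 Y92.74
M4 S945
G1 X57.49 Y203.70 F1065
G1 X141.48 Y54.63
G1 X242.15 Y194.57
G1 X83.14 Y192.59
M5
G00 X75.25 Y210.71
M4 S945
G1 X73.82 Y216.08 F1065
G1 X77.76 Y220.00
G1 X83.13 Y218.55
G1 X84.56 Y213.18
G1 X80.62 Y209.26
G1 X75.25 Y210.71
M5
G00 X103.22 Y191.11
M4 S451
G1 X92.43 Y188.43 F2093
G1 X85.88 Y191.52
G1 X82.55 Y198.38
G1 X81.40 Y207.02
G1 X81.43 Y215.42
M5
G00 X0.00 Y0.00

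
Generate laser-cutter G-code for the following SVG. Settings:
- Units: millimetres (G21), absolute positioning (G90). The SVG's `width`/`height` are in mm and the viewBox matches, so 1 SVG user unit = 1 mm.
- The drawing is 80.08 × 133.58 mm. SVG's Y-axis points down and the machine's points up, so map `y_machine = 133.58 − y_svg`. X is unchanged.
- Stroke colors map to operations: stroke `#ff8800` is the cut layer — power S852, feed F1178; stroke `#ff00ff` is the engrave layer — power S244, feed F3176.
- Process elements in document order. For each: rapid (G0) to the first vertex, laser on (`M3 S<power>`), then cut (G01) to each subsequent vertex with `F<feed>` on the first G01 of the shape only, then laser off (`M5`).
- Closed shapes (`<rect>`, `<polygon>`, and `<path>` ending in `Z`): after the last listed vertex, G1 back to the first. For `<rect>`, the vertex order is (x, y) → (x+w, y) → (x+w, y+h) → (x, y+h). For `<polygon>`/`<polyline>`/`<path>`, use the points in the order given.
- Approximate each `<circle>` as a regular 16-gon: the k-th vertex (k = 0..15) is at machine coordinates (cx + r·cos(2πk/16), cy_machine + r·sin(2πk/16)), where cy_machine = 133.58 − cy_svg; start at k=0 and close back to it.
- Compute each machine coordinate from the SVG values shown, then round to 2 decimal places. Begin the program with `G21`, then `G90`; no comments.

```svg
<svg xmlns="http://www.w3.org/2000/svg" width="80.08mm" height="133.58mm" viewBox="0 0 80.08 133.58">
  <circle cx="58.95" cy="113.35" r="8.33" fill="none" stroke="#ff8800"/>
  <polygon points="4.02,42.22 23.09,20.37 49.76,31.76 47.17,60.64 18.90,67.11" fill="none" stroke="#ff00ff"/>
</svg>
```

1 u = 1 mm; y_m = 133.58 − y.

[1] `<circle>` circle, #ff8800→cut S852 F1178: (67.28,20.23) → (66.65,23.42) → (64.84,26.12) → (62.14,27.93) → (58.95,28.56) → (55.76,27.93) → (53.06,26.12) → (51.25,23.42) → (50.62,20.23) → (51.25,17.04) → (53.06,14.34) → (55.76,12.53) → (58.95,11.90) → (62.14,12.53) → (64.84,14.34) → (66.65,17.04) → (67.28,20.23) (closed)

[2] `<polygon>` regular polygon, #ff00ff→engrave S244 F3176: (4.02,91.36) → (23.09,113.21) → (49.76,101.82) → (47.17,72.94) → (18.90,66.47) → (4.02,91.36) (closed)

G21
G90
G0 X67.28 Y20.23
M3 S852
G01 X66.65 Y23.42 F1178
G01 X64.84 Y26.12
G01 X62.14 Y27.93
G01 X58.95 Y28.56
G01 X55.76 Y27.93
G01 X53.06 Y26.12
G01 X51.25 Y23.42
G01 X50.62 Y20.23
G01 X51.25 Y17.04
G01 X53.06 Y14.34
G01 X55.76 Y12.53
G01 X58.95 Y11.90
G01 X62.14 Y12.53
G01 X64.84 Y14.34
G01 X66.65 Y17.04
G01 X67.28 Y20.23
M5
G0 X4.02 Y91.36
M3 S244
G01 X23.09 Y113.21 F3176
G01 X49.76 Y101.82
G01 X47.17 Y72.94
G01 X18.90 Y66.47
G01 X4.02 Y91.36
M5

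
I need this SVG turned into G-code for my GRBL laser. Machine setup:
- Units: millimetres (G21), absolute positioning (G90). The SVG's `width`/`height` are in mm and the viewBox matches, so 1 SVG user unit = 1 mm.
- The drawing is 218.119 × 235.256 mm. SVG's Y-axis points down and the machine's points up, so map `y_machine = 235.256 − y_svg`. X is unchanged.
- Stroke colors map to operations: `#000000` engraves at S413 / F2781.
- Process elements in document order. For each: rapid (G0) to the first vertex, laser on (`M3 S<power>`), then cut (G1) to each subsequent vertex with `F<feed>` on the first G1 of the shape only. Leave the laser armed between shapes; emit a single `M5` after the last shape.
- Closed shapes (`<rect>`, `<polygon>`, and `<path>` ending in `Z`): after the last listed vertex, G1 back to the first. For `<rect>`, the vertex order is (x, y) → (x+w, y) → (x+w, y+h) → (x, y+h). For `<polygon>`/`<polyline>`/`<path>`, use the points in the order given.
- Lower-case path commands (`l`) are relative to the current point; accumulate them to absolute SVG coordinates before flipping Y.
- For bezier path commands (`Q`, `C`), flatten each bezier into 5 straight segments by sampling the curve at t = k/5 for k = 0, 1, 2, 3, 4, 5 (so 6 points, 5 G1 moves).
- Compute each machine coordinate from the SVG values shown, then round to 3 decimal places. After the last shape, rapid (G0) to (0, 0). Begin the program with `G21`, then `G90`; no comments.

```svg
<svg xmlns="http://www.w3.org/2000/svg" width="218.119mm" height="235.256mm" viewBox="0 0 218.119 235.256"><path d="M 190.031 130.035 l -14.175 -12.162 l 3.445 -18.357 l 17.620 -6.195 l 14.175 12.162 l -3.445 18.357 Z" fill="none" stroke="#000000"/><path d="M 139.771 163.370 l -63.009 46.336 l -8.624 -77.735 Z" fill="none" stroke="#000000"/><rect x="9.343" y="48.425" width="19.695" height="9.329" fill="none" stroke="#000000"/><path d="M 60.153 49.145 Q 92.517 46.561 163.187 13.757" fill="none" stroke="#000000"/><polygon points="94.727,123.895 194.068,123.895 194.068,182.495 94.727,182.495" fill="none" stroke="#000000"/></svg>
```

1 u = 1 mm; y_m = 235.256 − y.

[1] `<path>` regular polygon, #000000→engrave S413 F2781: (190.031,105.221) → (175.856,117.383) → (179.301,135.740) → (196.921,141.935) → (211.096,129.773) → (207.651,111.416) → (190.031,105.221) (closed)

[2] `<path>` regular polygon, #000000→engrave S413 F2781: (139.771,71.886) → (76.762,25.550) → (68.138,103.285) → (139.771,71.886) (closed)

[3] `<rect>` rectangle, #000000→engrave S413 F2781: (9.343,186.831) → (29.038,186.831) → (29.038,177.502) → (9.343,177.502) → (9.343,186.831) (closed)

[4] `<path>` quadratic bezier, #000000→engrave S413 F2781: (60.153,186.111) → (74.631,188.353) → (92.173,193.013) → (112.780,200.091) → (136.451,209.586) → (163.187,221.499)

[5] `<polygon>` rectangle, #000000→engrave S413 F2781: (94.727,111.361) → (194.068,111.361) → (194.068,52.761) → (94.727,52.761) → (94.727,111.361) (closed)

G21
G90
G0 X190.031 Y105.221
M3 S413
G1 X175.856 Y117.383 F2781
G1 X179.301 Y135.740
G1 X196.921 Y141.935
G1 X211.096 Y129.773
G1 X207.651 Y111.416
G1 X190.031 Y105.221
G0 X139.771 Y71.886
M3 S413
G1 X76.762 Y25.550 F2781
G1 X68.138 Y103.285
G1 X139.771 Y71.886
G0 X9.343 Y186.831
M3 S413
G1 X29.038 Y186.831 F2781
G1 X29.038 Y177.502
G1 X9.343 Y177.502
G1 X9.343 Y186.831
G0 X60.153 Y186.111
M3 S413
G1 X74.631 Y188.353 F2781
G1 X92.173 Y193.013
G1 X112.780 Y200.091
G1 X136.451 Y209.586
G1 X163.187 Y221.499
G0 X94.727 Y111.361
M3 S413
G1 X194.068 Y111.361 F2781
G1 X194.068 Y52.761
G1 X94.727 Y52.761
G1 X94.727 Y111.361
M5
G0 X0.000 Y0.000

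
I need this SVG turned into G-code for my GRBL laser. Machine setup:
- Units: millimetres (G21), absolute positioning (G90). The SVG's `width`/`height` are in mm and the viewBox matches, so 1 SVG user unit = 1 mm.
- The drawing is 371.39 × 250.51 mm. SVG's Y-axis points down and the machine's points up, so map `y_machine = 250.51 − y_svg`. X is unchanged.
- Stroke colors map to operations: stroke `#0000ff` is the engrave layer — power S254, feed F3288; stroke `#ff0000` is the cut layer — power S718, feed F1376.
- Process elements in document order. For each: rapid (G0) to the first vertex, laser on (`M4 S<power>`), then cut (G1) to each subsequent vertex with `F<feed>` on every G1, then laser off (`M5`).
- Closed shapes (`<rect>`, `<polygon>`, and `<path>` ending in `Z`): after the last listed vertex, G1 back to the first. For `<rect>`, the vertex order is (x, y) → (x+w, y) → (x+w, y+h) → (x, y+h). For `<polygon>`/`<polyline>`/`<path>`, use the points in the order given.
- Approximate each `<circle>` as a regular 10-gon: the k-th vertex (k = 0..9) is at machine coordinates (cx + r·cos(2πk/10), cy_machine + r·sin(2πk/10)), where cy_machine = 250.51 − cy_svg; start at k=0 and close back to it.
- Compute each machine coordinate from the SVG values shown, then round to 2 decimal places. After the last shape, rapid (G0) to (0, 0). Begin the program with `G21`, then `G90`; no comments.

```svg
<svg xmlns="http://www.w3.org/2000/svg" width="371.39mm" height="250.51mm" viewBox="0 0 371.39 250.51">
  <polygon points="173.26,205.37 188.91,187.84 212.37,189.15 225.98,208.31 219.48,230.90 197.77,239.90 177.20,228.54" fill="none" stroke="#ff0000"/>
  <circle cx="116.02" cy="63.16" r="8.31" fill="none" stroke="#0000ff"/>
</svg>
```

G21
G90
G0 X173.26 Y45.14
M4 S718
G1 X188.91 Y62.67 F1376
G1 X212.37 Y61.36 F1376
G1 X225.98 Y42.20 F1376
G1 X219.48 Y19.61 F1376
G1 X197.77 Y10.61 F1376
G1 X177.20 Y21.97 F1376
G1 X173.26 Y45.14 F1376
M5
G0 X124.33 Y187.35
M4 S254
G1 X122.74 Y192.23 F3288
G1 X118.59 Y195.25 F3288
G1 X113.45 Y195.25 F3288
G1 X109.30 Y192.23 F3288
G1 X107.71 Y187.35 F3288
G1 X109.30 Y182.47 F3288
G1 X113.45 Y179.45 F3288
G1 X118.59 Y179.45 F3288
G1 X122.74 Y182.47 F3288
G1 X124.33 Y187.35 F3288
M5
G0 X0.00 Y0.00

Since the viewBox matches the mm dimensions, user units are millimetres directly. The only transform is the Y-flip y_m = 250.51 − y_svg.

Shape 1 is a regular polygon drawn with `<polygon>`. Its stroke #ff0000 means cut at S718, F1376. After flipping Y the toolpath is (173.26,45.14) → (188.91,62.67) → (212.37,61.36) → (225.98,42.20) → (219.48,19.61) → (197.77,10.61) → (177.20,21.97) → (173.26,45.14), returning to the start.

Shape 2 is a circle drawn with `<circle>`. Its stroke #0000ff means engrave at S254, F3288. After flipping Y the toolpath is (124.33,187.35) → (122.74,192.23) → (118.59,195.25) → (113.45,195.25) → (109.30,192.23) → (107.71,187.35) → (109.30,182.47) → (113.45,179.45) → (118.59,179.45) → (122.74,182.47) → (124.33,187.35), returning to the start.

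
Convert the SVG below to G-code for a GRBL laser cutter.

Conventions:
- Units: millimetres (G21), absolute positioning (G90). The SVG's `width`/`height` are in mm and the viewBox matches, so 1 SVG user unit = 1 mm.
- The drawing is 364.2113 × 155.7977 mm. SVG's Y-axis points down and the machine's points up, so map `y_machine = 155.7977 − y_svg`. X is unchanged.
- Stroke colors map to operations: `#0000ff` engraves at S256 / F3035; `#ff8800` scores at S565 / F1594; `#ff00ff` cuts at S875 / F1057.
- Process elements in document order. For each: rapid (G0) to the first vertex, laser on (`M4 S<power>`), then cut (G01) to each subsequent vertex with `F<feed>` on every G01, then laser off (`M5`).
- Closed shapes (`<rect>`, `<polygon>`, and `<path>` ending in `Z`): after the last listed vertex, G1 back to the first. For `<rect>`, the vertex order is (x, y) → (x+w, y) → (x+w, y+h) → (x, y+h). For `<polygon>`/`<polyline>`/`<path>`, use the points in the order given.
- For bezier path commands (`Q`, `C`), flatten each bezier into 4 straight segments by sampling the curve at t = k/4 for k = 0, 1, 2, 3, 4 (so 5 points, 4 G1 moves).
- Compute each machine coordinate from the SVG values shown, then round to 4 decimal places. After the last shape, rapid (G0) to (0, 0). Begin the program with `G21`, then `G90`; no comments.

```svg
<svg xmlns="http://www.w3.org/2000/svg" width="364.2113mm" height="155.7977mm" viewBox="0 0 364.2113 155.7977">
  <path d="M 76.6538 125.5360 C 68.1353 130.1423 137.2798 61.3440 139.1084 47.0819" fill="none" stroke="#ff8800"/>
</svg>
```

G21
G90
G0 X76.6538 Y30.2617
M4 S565
G01 X82.5614 Y38.5713 F1594
G01 X104.0009 Y62.4131 F1594
G01 X127.3805 Y89.7928 F1594
G01 X139.1084 Y108.7158 F1594
M5
G0 X0.0000 Y0.0000

Since the viewBox matches the mm dimensions, user units are millimetres directly. The only transform is the Y-flip y_m = 155.7977 − y_svg.

Shape 1 is a cubic bezier drawn with `<path>`. Its stroke #ff8800 means score at S565, F1594. After flipping Y the toolpath is (76.6538,30.2617) → (82.5614,38.5713) → (104.0009,62.4131) → (127.3805,89.7928) → (139.1084,108.7158).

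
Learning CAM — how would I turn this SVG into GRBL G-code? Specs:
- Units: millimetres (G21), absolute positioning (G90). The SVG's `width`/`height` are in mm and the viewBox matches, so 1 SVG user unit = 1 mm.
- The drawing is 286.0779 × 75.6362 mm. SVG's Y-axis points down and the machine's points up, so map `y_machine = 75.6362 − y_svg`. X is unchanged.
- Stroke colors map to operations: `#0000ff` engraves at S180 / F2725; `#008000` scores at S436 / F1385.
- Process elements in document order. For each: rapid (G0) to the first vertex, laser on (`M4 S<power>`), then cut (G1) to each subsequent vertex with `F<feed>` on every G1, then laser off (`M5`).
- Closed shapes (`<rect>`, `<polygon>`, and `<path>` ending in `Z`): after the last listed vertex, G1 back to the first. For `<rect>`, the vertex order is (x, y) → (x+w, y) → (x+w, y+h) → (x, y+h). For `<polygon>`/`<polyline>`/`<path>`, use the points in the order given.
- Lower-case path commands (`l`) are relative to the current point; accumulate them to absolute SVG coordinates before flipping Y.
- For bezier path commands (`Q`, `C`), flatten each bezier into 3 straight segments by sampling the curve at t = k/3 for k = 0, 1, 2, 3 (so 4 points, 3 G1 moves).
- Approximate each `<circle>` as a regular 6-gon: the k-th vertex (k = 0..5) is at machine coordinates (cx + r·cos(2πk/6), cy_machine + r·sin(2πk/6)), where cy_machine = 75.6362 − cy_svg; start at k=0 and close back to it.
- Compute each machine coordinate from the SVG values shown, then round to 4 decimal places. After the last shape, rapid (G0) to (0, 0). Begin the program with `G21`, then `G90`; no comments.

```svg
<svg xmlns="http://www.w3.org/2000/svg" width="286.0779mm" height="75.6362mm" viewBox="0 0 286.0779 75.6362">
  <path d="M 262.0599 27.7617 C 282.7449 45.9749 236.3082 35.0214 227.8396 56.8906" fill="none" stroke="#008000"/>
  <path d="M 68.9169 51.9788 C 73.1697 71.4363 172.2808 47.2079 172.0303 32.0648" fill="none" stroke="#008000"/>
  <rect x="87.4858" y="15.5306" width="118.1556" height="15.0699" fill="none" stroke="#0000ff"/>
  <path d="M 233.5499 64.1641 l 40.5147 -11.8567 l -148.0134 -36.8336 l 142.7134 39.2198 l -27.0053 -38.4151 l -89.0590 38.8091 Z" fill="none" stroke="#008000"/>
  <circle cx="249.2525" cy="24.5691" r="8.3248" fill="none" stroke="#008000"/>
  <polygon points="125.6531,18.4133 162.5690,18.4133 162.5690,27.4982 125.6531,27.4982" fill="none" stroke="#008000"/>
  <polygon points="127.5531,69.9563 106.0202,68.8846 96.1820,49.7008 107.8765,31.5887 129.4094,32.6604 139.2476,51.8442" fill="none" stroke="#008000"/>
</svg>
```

G21
G90
G0 X262.0599 Y47.8745
M4 S436
G1 X264.2632 Y37.0876 F1385
G1 X245.0720 Y31.9698 F1385
G1 X227.8396 Y18.7456 F1385
M5
G0 X68.9169 Y23.6574
M4 S436
G1 X97.5958 Y16.8074 F1385
G1 X146.3536 Y27.3544 F1385
G1 X172.0303 Y43.5714 F1385
M5
G0 X87.4858 Y60.1056
M4 S180
G1 X205.6414 Y60.1056 F2725
G1 X205.6414 Y45.0357 F2725
G1 X87.4858 Y45.0357 F2725
G1 X87.4858 Y60.1056 F2725
M5
G0 X233.5499 Y11.4721
M4 S436
G1 X274.0646 Y23.3288 F1385
G1 X126.0512 Y60.1624 F1385
G1 X268.7646 Y20.9426 F1385
G1 X241.7593 Y59.3577 F1385
G1 X152.7003 Y20.5486 F1385
G1 X233.5499 Y11.4721 F1385
M5
G0 X257.5773 Y51.0671
M4 S436
G1 X253.4149 Y58.2766 F1385
G1 X245.0901 Y58.2766 F1385
G1 X240.9277 Y51.0671 F1385
G1 X245.0901 Y43.8576 F1385
G1 X253.4149 Y43.8576 F1385
G1 X257.5773 Y51.0671 F1385
M5
G0 X125.6531 Y57.2229
M4 S436
G1 X162.5690 Y57.2229 F1385
G1 X162.5690 Y48.1380 F1385
G1 X125.6531 Y48.1380 F1385
G1 X125.6531 Y57.2229 F1385
M5
G0 X127.5531 Y5.6799
M4 S436
G1 X106.0202 Y6.7516 F1385
G1 X96.1820 Y25.9354 F1385
G1 X107.8765 Y44.0475 F1385
G1 X129.4094 Y42.9758 F1385
G1 X139.2476 Y23.7920 F1385
G1 X127.5531 Y5.6799 F1385
M5
G0 X0.0000 Y0.0000

1 u = 1 mm; y_m = 75.6362 − y.

[1] `<path>` cubic bezier, #008000→score S436 F1385: (262.0599,47.8745) → (264.2632,37.0876) → (245.0720,31.9698) → (227.8396,18.7456)

[2] `<path>` cubic bezier, #008000→score S436 F1385: (68.9169,23.6574) → (97.5958,16.8074) → (146.3536,27.3544) → (172.0303,43.5714)

[3] `<rect>` rectangle, #0000ff→engrave S180 F2725: (87.4858,60.1056) → (205.6414,60.1056) → (205.6414,45.0357) → (87.4858,45.0357) → (87.4858,60.1056) (closed)

[4] `<path>` closed polygon, #008000→score S436 F1385: (233.5499,11.4721) → (274.0646,23.3288) → (126.0512,60.1624) → (268.7646,20.9426) → (241.7593,59.3577) → (152.7003,20.5486) → (233.5499,11.4721) (closed)

[5] `<circle>` circle, #008000→score S436 F1385: (257.5773,51.0671) → (253.4149,58.2766) → (245.0901,58.2766) → (240.9277,51.0671) → (245.0901,43.8576) → (253.4149,43.8576) → (257.5773,51.0671) (closed)

[6] `<polygon>` rectangle, #008000→score S436 F1385: (125.6531,57.2229) → (162.5690,57.2229) → (162.5690,48.1380) → (125.6531,48.1380) → (125.6531,57.2229) (closed)

[7] `<polygon>` regular polygon, #008000→score S436 F1385: (127.5531,5.6799) → (106.0202,6.7516) → (96.1820,25.9354) → (107.8765,44.0475) → (129.4094,42.9758) → (139.2476,23.7920) → (127.5531,5.6799) (closed)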